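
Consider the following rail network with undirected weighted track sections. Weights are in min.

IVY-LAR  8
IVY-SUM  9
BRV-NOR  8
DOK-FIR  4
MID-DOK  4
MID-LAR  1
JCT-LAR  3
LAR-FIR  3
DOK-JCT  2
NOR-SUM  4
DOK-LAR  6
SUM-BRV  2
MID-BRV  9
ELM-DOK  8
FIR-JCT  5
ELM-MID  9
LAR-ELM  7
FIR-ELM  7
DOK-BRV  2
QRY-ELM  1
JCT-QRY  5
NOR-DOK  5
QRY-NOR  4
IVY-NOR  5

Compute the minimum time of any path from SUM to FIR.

8 min

Running Dijkstra from SUM:
SUM: 0
BRV: 2  (via SUM)
NOR: 4  (via SUM)
DOK: 4  (via BRV)
JCT: 6  (via DOK)
QRY: 8  (via NOR)
FIR: 8  (via DOK)
Shortest route: SUM → BRV → DOK → FIR = 8 min.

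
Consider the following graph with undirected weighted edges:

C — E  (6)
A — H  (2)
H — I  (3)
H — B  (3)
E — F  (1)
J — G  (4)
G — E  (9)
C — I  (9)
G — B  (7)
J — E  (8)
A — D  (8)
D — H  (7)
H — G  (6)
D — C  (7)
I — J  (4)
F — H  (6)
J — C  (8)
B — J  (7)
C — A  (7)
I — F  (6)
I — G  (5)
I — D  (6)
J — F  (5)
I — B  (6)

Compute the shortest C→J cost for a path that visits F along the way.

Shortest C→F: C–E–F = 7
Shortest F→J: F–J = 5
Total via F: 7 + 5 = 12.

12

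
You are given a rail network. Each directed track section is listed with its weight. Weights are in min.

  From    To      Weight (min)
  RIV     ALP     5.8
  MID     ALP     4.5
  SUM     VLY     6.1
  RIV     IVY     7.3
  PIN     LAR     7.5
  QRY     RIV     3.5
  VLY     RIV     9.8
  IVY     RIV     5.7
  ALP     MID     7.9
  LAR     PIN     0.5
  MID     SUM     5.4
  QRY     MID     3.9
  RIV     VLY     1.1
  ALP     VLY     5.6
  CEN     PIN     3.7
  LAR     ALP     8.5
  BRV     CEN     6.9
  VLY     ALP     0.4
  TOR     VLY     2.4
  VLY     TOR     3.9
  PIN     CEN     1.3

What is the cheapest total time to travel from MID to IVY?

27.2 min

Shortest distances from MID:
MID: 0
ALP: 4.5  (via MID)
SUM: 5.4  (via MID)
VLY: 10.1  (via ALP)
TOR: 14  (via VLY)
RIV: 19.9  (via VLY)
IVY: 27.2  (via RIV)
Shortest route: MID–ALP–VLY–RIV–IVY = 27.2 min.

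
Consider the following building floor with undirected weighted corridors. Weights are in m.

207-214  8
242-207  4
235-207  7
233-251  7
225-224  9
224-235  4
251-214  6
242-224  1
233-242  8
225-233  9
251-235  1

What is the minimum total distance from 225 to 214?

Compare a few routes:
225–224–235–207–214: 9+4+7+8 = 28
225–224–242–207–214: 9+1+4+8 = 22
225–224–235–251–214: 9+4+1+6 = 20
225–233–251–214: 9+7+6 = 22
The minimum is 20 m via 225–224–235–251–214.

20 m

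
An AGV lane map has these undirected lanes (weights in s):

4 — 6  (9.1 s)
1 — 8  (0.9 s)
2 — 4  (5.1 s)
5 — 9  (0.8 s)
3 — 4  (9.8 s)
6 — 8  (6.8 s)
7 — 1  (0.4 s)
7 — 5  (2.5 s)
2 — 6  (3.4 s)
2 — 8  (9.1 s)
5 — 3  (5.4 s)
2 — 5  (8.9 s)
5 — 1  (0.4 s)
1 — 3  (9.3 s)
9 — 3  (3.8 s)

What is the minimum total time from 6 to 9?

Enumerating some paths:
6 - 8 - 1 - 5 - 9: 6.8+0.9+0.4+0.8 = 8.9
6 - 2 - 5 - 9: 3.4+8.9+0.8 = 13.1
6 - 8 - 1 - 7 - 5 - 9: 6.8+0.9+0.4+2.5+0.8 = 11.4
Cheapest is 6 - 8 - 1 - 5 - 9 at 8.9 s.

8.9 s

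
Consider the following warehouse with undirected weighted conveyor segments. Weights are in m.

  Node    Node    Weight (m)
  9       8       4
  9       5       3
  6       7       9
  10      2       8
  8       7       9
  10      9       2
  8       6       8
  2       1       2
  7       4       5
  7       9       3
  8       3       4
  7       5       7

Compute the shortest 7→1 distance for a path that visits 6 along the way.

33 m

Best 7 to 6: 7–6 costing 9
Best 6 to 1: 6–8–9–10–2–1 costing 24
Total via 6: 9 + 24 = 33 m.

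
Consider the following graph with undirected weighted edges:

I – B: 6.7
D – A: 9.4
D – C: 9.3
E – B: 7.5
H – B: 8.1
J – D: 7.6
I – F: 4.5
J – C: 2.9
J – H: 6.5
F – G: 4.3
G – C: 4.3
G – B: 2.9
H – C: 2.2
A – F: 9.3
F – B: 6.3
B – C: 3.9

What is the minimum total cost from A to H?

20.1

Running Dijkstra from A:
A: 0
F: 9.3  (via A)
D: 9.4  (via A)
G: 13.6  (via F)
I: 13.8  (via F)
B: 15.6  (via F)
J: 17  (via D)
C: 17.9  (via G)
H: 20.1  (via C)
Shortest route: A–F–G–C–H = 20.1.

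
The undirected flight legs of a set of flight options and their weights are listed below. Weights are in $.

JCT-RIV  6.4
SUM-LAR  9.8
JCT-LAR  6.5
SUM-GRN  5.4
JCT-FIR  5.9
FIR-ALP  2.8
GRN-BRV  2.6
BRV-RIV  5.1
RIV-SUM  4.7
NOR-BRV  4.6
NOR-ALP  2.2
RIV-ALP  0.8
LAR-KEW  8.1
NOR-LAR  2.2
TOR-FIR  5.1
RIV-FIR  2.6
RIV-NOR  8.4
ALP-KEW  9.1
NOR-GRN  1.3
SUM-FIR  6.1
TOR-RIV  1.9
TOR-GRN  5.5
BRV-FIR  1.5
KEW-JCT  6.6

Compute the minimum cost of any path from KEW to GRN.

$11.6

Running Dijkstra from KEW:
KEW: 0
JCT: 6.6  (via KEW)
LAR: 8.1  (via KEW)
ALP: 9.1  (via KEW)
RIV: 9.9  (via ALP)
NOR: 10.3  (via LAR)
GRN: 11.6  (via NOR)
Shortest route: KEW → LAR → NOR → GRN = $11.6.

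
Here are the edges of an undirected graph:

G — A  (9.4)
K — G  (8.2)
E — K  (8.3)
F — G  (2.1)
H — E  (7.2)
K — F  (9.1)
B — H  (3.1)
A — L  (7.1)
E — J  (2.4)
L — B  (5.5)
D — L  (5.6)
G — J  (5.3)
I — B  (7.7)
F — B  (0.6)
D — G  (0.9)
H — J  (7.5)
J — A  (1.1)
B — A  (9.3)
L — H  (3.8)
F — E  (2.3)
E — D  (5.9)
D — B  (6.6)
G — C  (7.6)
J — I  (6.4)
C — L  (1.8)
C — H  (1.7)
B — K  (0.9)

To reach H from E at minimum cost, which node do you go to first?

F

Compare a few routes:
E - H: 7.2 = 7.2
E - F - B - L - C - H: 2.3+0.6+5.5+1.8+1.7 = 11.9
E - F - B - H: 2.3+0.6+3.1 = 6
E - J - H: 2.4+7.5 = 9.9
Cheapest is E - F - B - H at 6.
So from E the first move is to F.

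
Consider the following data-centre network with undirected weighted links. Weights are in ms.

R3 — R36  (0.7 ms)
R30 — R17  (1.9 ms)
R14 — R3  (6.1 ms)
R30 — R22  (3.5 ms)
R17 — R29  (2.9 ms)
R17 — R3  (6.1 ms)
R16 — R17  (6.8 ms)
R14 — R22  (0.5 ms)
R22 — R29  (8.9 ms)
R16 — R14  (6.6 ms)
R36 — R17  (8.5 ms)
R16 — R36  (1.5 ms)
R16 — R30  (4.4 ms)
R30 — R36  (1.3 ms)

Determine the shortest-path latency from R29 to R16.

Enumerating some paths:
R29 → R17 → R30 → R16: 2.9+1.9+4.4 = 9.2
R29 → R17 → R16: 2.9+6.8 = 9.7
R29 → R17 → R3 → R36 → R16: 2.9+6.1+0.7+1.5 = 11.2
R29 → R17 → R30 → R36 → R16: 2.9+1.9+1.3+1.5 = 7.6
The minimum is 7.6 ms via R29 → R17 → R30 → R36 → R16.

7.6 ms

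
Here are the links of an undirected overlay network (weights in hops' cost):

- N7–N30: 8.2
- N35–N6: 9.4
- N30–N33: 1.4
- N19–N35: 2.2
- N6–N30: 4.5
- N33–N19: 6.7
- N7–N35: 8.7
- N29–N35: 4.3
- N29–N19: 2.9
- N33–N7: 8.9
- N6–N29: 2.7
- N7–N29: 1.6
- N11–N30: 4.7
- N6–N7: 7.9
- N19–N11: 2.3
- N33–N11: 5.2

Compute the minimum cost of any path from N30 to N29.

7.2 hops' cost

Candidate routes:
N30 - N6 - N29: 4.5+2.7 = 7.2
N30 - N7 - N29: 8.2+1.6 = 9.8
N30 - N11 - N19 - N29: 4.7+2.3+2.9 = 9.9
Cheapest is N30 - N6 - N29 at 7.2 hops' cost.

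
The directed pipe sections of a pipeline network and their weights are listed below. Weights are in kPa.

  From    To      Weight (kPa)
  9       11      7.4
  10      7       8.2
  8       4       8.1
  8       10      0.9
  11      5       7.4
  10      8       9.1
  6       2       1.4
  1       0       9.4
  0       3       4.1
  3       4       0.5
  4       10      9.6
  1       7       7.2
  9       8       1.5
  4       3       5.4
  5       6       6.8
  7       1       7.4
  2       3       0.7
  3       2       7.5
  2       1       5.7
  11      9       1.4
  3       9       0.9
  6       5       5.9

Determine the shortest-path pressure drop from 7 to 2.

Settle nodes by increasing distance from 7:
7: 0
1: 7.4  (via 7)
0: 16.8  (via 1)
3: 20.9  (via 0)
4: 21.4  (via 3)
9: 21.8  (via 3)
8: 23.3  (via 9)
10: 24.2  (via 8)
2: 28.4  (via 3)
Shortest route: 7 → 1 → 0 → 3 → 2 = 28.4 kPa.

28.4 kPa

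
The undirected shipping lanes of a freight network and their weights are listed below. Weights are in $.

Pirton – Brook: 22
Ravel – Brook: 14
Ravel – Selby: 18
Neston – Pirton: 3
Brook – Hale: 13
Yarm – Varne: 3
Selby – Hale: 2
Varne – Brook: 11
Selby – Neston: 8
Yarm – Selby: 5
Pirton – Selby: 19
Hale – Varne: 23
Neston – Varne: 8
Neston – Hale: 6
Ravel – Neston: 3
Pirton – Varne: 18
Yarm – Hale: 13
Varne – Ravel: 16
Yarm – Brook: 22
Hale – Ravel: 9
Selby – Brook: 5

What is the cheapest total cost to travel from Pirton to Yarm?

Running Dijkstra from Pirton:
Pirton: 0
Neston: 3  (via Pirton)
Ravel: 6  (via Neston)
Hale: 9  (via Neston)
Varne: 11  (via Neston)
Selby: 11  (via Neston)
Yarm: 14  (via Varne)
Shortest route: Pirton–Neston–Varne–Yarm = $14.

$14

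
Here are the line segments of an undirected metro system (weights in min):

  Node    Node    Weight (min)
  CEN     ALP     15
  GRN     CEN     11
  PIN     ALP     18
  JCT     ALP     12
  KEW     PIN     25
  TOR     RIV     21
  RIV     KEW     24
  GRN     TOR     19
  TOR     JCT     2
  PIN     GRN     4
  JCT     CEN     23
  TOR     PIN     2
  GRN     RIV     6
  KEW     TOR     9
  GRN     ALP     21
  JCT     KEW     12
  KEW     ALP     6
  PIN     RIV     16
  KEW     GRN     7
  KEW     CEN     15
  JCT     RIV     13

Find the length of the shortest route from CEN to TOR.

17 min

Enumerating some paths:
CEN - GRN - PIN - TOR: 11+4+2 = 17
CEN - JCT - TOR: 23+2 = 25
CEN - GRN - KEW - TOR: 11+7+9 = 27
CEN - KEW - TOR: 15+9 = 24
Cheapest is CEN - GRN - PIN - TOR at 17 min.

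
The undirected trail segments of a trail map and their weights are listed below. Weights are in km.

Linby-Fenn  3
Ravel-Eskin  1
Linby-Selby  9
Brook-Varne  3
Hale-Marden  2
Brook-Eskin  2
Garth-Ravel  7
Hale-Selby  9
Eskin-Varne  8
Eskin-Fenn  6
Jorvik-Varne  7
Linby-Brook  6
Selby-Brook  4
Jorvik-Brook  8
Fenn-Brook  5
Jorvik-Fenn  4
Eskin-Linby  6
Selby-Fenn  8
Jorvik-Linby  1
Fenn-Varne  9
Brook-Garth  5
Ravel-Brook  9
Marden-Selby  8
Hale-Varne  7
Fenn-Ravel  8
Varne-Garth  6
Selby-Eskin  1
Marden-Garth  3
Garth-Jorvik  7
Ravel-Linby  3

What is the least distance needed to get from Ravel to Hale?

Running Dijkstra from Ravel:
Ravel: 0
Eskin: 1  (via Ravel)
Selby: 2  (via Eskin)
Linby: 3  (via Ravel)
Brook: 3  (via Eskin)
Jorvik: 4  (via Linby)
Varne: 6  (via Brook)
Fenn: 6  (via Linby)
Garth: 7  (via Ravel)
Marden: 10  (via Selby)
Hale: 11  (via Selby)
Shortest route: Ravel → Eskin → Selby → Hale = 11 km.

11 km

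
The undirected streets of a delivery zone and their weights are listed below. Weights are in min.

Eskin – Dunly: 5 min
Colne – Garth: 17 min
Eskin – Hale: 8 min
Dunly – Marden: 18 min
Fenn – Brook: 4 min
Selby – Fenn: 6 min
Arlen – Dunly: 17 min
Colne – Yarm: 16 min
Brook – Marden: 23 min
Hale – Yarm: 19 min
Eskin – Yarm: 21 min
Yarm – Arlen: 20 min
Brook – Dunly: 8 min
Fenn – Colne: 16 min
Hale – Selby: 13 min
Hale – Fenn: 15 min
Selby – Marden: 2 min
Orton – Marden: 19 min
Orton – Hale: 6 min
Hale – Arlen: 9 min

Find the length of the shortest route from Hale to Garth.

48 min

Shortest distances from Hale:
Hale: 0
Orton: 6  (via Hale)
Eskin: 8  (via Hale)
Arlen: 9  (via Hale)
Selby: 13  (via Hale)
Dunly: 13  (via Eskin)
Marden: 15  (via Selby)
Fenn: 15  (via Hale)
Yarm: 19  (via Hale)
Brook: 19  (via Fenn)
Colne: 31  (via Fenn)
Garth: 48  (via Colne)
Shortest route: Hale–Fenn–Colne–Garth = 48 min.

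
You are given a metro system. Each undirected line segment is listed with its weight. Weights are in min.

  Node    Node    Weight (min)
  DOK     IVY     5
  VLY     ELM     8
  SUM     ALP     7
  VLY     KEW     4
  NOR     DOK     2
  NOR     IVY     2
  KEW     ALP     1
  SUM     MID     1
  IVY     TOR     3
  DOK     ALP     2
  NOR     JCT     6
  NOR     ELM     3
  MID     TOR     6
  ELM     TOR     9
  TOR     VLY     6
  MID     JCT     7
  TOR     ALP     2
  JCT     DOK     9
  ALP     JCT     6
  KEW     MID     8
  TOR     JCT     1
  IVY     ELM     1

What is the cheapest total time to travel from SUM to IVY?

10 min

Compare a few routes:
SUM–MID–TOR–IVY: 1+6+3 = 10
SUM–MID–JCT–TOR–IVY: 1+7+1+3 = 12
The minimum is 10 min via SUM–MID–TOR–IVY.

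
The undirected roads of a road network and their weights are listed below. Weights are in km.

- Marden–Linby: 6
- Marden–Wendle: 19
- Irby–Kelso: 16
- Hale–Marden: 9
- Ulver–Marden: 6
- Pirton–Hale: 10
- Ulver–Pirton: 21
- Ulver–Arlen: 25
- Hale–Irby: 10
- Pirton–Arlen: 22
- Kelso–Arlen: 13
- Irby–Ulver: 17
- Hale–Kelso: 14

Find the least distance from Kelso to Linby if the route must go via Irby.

41 km

Shortest Kelso→Irby: Kelso → Irby = 16
Shortest Irby→Linby: Irby → Hale → Marden → Linby = 25
Total via Irby: 16 + 25 = 41 km.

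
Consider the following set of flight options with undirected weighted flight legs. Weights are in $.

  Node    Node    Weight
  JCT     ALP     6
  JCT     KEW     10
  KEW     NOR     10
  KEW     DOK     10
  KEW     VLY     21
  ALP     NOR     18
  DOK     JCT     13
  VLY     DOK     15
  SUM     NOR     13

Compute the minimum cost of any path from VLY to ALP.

$34

Running Dijkstra from VLY:
VLY: 0
DOK: 15  (via VLY)
KEW: 21  (via VLY)
JCT: 28  (via DOK)
NOR: 31  (via KEW)
ALP: 34  (via JCT)
Shortest route: VLY–DOK–JCT–ALP = $34.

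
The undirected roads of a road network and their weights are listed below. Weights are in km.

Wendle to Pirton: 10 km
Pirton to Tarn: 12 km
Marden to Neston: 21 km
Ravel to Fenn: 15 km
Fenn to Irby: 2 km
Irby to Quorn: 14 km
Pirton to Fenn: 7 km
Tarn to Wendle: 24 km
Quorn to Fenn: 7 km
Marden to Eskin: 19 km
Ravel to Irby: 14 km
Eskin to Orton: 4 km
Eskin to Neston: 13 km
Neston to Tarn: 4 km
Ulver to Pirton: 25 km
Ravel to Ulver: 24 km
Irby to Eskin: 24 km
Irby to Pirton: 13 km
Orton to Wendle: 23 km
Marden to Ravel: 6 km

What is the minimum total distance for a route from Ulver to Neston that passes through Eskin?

Best Ulver to Eskin: Ulver–Ravel–Marden–Eskin costing 49
Best Eskin to Neston: Eskin–Neston costing 13
Total via Eskin: 49 + 13 = 62 km.

62 km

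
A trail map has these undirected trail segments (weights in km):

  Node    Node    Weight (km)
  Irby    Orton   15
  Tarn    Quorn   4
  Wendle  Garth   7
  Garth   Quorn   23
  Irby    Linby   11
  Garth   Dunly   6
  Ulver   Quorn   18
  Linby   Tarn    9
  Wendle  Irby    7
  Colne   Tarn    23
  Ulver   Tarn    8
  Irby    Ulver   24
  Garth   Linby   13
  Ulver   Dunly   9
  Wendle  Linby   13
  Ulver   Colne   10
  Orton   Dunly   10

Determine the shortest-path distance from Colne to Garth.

Settle nodes by increasing distance from Colne:
Colne: 0
Ulver: 10  (via Colne)
Tarn: 18  (via Ulver)
Dunly: 19  (via Ulver)
Quorn: 22  (via Tarn)
Garth: 25  (via Dunly)
Shortest route: Colne → Ulver → Dunly → Garth = 25 km.

25 km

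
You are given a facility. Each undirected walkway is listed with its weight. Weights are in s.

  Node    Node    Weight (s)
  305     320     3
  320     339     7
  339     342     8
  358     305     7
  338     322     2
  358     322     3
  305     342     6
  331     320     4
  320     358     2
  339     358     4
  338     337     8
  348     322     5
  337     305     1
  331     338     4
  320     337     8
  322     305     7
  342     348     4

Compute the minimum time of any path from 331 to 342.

Enumerating some paths:
331 - 338 - 322 - 348 - 342: 4+2+5+4 = 15
331 - 320 - 358 - 339 - 342: 4+2+4+8 = 18
331 - 320 - 358 - 322 - 348 - 342: 4+2+3+5+4 = 18
331 - 320 - 305 - 342: 4+3+6 = 13
The minimum is 13 s via 331 - 320 - 305 - 342.

13 s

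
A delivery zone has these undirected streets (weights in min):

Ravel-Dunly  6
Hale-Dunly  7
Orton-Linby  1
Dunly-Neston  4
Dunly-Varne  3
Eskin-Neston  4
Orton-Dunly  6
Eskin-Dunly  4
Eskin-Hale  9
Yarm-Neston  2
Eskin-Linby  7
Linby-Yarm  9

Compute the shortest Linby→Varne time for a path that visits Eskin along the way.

Best Linby to Eskin: Linby–Eskin costing 7
Best Eskin to Varne: Eskin–Dunly–Varne costing 7
Total via Eskin: 7 + 7 = 14 min.

14 min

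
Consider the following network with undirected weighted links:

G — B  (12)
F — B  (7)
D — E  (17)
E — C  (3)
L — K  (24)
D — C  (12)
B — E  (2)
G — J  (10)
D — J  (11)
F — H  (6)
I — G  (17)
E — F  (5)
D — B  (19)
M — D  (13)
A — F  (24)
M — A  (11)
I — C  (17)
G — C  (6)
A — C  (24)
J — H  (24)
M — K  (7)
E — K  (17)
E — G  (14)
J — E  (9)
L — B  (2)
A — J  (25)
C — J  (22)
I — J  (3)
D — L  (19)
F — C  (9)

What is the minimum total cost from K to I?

29

Enumerating some paths:
K–M–D–J–I: 7+13+11+3 = 34
K–E–J–I: 17+9+3 = 29
K–E–C–I: 17+3+17 = 37
K–E–C–G–J–I: 17+3+6+10+3 = 39
Cheapest is K–E–J–I at 29.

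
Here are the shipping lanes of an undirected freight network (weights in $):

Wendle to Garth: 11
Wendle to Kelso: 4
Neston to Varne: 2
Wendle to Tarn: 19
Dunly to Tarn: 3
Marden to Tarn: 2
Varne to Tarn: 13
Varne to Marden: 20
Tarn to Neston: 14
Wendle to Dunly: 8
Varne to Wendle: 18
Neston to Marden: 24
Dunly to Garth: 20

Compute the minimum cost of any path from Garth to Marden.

$24

Running Dijkstra from Garth:
Garth: 0
Wendle: 11  (via Garth)
Kelso: 15  (via Wendle)
Dunly: 19  (via Wendle)
Tarn: 22  (via Dunly)
Marden: 24  (via Tarn)
Shortest route: Garth → Wendle → Dunly → Tarn → Marden = $24.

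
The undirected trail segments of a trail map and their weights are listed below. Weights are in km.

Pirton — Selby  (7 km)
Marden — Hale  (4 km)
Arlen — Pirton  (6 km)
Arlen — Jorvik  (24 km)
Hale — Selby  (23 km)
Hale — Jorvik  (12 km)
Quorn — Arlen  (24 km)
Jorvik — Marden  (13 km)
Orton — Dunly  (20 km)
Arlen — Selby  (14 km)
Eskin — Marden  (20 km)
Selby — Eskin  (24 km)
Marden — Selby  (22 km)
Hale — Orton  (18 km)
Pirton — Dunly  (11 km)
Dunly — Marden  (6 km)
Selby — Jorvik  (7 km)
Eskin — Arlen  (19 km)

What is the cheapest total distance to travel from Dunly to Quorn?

Enumerating some paths:
Dunly–Pirton–Arlen–Quorn: 11+6+24 = 41
Dunly–Pirton–Selby–Arlen–Quorn: 11+7+14+24 = 56
The minimum is 41 km via Dunly–Pirton–Arlen–Quorn.

41 km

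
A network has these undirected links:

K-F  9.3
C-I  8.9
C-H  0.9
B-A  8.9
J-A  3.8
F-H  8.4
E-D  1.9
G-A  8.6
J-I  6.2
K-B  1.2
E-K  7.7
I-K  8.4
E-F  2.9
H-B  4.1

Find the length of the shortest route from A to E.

Shortest distances from A:
A: 0
J: 3.8  (via A)
G: 8.6  (via A)
B: 8.9  (via A)
I: 10  (via J)
K: 10.1  (via B)
H: 13  (via B)
C: 13.9  (via H)
E: 17.8  (via K)
Shortest route: A → B → K → E = 17.8.

17.8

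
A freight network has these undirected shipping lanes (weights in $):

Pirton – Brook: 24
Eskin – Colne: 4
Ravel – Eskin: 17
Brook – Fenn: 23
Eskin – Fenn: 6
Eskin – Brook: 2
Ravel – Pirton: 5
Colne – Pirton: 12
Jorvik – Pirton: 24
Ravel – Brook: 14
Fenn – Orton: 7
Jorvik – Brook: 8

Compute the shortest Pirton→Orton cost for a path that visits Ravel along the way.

$34

Best Pirton to Ravel: Pirton → Ravel costing 5
Best Ravel to Orton: Ravel → Brook → Eskin → Fenn → Orton costing 29
Total via Ravel: 5 + 29 = $34.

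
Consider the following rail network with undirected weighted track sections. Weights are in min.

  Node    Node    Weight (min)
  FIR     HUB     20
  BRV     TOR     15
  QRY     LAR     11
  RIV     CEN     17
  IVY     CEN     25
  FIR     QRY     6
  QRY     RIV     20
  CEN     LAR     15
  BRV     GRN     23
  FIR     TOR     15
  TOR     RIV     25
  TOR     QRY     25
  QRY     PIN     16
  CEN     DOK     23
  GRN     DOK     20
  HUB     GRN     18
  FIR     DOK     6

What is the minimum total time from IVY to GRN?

68 min

Running Dijkstra from IVY:
IVY: 0
CEN: 25  (via IVY)
LAR: 40  (via CEN)
RIV: 42  (via CEN)
DOK: 48  (via CEN)
QRY: 51  (via LAR)
FIR: 54  (via DOK)
PIN: 67  (via QRY)
TOR: 67  (via RIV)
GRN: 68  (via DOK)
Shortest route: IVY–CEN–DOK–GRN = 68 min.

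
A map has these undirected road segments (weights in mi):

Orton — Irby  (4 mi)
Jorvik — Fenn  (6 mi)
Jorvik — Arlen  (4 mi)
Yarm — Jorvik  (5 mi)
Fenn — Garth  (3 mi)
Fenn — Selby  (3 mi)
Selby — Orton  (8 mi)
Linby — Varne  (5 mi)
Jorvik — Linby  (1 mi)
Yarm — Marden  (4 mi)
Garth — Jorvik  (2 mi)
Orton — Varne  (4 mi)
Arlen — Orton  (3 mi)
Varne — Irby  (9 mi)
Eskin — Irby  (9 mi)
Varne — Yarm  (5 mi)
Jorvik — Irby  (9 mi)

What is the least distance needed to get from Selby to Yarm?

13 mi

Candidate routes:
Selby → Fenn → Garth → Jorvik → Linby → Varne → Yarm: 3+3+2+1+5+5 = 19
Selby → Fenn → Jorvik → Yarm: 3+6+5 = 14
Selby → Fenn → Garth → Jorvik → Yarm: 3+3+2+5 = 13
Selby → Orton → Varne → Yarm: 8+4+5 = 17
Cheapest is Selby → Fenn → Garth → Jorvik → Yarm at 13 mi.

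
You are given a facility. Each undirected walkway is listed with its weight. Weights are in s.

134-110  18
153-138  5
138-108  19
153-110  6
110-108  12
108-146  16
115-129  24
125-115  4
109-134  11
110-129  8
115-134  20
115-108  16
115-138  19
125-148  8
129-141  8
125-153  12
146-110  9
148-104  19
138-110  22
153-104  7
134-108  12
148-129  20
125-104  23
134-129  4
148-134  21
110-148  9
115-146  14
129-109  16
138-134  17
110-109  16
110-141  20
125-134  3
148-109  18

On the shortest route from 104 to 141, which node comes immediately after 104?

153

Compare a few routes:
104 - 153 - 110 - 141: 7+6+20 = 33
104 - 153 - 110 - 129 - 141: 7+6+8+8 = 29
Cheapest is 104 - 153 - 110 - 129 - 141 at 29 s.
So from 104 the first move is to 153.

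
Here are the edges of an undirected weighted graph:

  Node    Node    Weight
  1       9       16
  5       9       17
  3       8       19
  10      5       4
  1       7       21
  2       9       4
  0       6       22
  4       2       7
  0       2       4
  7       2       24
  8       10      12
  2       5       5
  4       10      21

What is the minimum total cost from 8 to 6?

Enumerating some paths:
8 → 10 → 5 → 2 → 0 → 6: 12+4+5+4+22 = 47
8 → 10 → 5 → 9 → 2 → 0 → 6: 12+4+17+4+4+22 = 63
8 → 10 → 4 → 2 → 0 → 6: 12+21+7+4+22 = 66
The minimum is 47 via 8 → 10 → 5 → 2 → 0 → 6.

47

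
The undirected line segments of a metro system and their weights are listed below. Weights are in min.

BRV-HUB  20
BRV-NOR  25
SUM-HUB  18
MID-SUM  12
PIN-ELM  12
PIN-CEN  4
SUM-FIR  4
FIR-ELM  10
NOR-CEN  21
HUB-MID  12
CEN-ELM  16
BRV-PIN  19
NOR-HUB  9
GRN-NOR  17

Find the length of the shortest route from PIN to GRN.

Settle nodes by increasing distance from PIN:
PIN: 0
CEN: 4  (via PIN)
ELM: 12  (via PIN)
BRV: 19  (via PIN)
FIR: 22  (via ELM)
NOR: 25  (via CEN)
SUM: 26  (via FIR)
HUB: 34  (via NOR)
MID: 38  (via SUM)
GRN: 42  (via NOR)
Shortest route: PIN–CEN–NOR–GRN = 42 min.

42 min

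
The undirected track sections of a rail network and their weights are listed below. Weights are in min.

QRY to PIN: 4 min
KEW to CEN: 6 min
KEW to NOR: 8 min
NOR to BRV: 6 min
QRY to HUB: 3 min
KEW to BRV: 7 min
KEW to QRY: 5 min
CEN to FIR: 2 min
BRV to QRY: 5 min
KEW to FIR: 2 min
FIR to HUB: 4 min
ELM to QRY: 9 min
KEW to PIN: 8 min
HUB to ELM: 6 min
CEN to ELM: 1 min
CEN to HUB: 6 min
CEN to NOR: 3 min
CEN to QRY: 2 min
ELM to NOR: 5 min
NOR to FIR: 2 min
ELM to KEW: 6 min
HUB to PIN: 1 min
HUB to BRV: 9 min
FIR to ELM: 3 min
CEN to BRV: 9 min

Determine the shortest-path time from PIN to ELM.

7 min

Candidate routes:
PIN–HUB–ELM: 1+6 = 7
PIN–HUB–CEN–ELM: 1+6+1 = 8
Cheapest is PIN–HUB–ELM at 7 min.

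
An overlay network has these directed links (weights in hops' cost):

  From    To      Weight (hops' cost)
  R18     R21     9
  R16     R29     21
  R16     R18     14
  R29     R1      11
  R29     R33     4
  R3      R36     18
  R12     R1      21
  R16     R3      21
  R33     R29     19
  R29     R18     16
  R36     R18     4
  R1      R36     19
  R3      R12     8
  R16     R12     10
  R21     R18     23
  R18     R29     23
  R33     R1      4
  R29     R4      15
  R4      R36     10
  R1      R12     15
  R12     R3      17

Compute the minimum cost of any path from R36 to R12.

50 hops' cost

Candidate routes:
R36 - R18 - R29 - R1 - R12: 4+23+11+15 = 53
R36 - R18 - R29 - R33 - R1 - R12: 4+23+4+4+15 = 50
Cheapest is R36 - R18 - R29 - R33 - R1 - R12 at 50 hops' cost.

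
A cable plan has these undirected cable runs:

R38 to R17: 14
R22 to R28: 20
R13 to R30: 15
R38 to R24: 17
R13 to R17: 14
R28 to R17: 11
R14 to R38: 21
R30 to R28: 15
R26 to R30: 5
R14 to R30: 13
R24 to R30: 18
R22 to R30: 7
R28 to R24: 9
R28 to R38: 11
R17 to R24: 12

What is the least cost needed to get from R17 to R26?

31

Enumerating some paths:
R17 → R28 → R30 → R26: 11+15+5 = 31
R17 → R24 → R28 → R30 → R26: 12+9+15+5 = 41
R17 → R13 → R30 → R26: 14+15+5 = 34
R17 → R24 → R30 → R26: 12+18+5 = 35
The minimum is 31 via R17 → R28 → R30 → R26.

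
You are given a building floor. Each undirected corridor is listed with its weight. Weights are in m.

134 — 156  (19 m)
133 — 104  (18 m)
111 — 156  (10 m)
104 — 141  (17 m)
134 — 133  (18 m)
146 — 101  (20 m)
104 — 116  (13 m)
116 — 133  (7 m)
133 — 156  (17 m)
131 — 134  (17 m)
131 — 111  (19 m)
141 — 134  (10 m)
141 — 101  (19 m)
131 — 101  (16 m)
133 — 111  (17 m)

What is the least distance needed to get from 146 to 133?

Shortest distances from 146:
146: 0
101: 20  (via 146)
131: 36  (via 101)
141: 39  (via 101)
134: 49  (via 141)
111: 55  (via 131)
104: 56  (via 141)
156: 65  (via 111)
133: 67  (via 134)
Shortest route: 146 → 101 → 141 → 134 → 133 = 67 m.

67 m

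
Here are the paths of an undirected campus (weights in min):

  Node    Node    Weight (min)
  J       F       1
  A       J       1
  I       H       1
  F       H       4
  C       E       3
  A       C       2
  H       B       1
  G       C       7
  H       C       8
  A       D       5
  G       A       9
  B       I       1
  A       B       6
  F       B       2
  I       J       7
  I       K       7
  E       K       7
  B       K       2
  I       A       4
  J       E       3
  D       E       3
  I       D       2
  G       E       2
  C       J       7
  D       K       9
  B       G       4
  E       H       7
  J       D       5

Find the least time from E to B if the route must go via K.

Shortest E→K: E → K = 7
Shortest K→B: K → B = 2
Total via K: 7 + 2 = 9 min.

9 min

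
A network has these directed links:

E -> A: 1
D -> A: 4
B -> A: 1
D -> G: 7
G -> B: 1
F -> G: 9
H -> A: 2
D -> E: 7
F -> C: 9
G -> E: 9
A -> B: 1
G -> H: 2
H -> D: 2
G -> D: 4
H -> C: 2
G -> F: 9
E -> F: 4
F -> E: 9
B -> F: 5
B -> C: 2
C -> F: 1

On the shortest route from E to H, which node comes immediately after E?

F

Compare a few routes:
E - A - B - C - F - G - H: 1+1+2+1+9+2 = 16
E - F - G - H: 4+9+2 = 15
Cheapest is E - F - G - H at 15.
So from E the first move is to F.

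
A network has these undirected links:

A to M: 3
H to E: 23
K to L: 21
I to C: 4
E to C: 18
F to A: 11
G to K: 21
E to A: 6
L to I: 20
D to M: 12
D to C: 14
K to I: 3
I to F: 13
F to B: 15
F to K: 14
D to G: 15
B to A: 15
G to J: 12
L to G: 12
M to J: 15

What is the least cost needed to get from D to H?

44

Candidate routes:
D - C - I - F - A - E - H: 14+4+13+11+6+23 = 71
D - C - E - H: 14+18+23 = 55
D - M - A - E - H: 12+3+6+23 = 44
Cheapest is D - M - A - E - H at 44.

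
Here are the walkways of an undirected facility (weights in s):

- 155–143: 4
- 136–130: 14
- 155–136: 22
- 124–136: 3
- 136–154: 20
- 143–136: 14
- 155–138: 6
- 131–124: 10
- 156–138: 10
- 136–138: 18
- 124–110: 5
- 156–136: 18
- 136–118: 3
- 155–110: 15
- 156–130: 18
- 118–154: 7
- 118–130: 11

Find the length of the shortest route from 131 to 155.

Settle nodes by increasing distance from 131:
131: 0
124: 10  (via 131)
136: 13  (via 124)
110: 15  (via 124)
118: 16  (via 136)
154: 23  (via 118)
143: 27  (via 136)
130: 27  (via 136)
155: 30  (via 110)
Shortest route: 131–124–110–155 = 30 s.

30 s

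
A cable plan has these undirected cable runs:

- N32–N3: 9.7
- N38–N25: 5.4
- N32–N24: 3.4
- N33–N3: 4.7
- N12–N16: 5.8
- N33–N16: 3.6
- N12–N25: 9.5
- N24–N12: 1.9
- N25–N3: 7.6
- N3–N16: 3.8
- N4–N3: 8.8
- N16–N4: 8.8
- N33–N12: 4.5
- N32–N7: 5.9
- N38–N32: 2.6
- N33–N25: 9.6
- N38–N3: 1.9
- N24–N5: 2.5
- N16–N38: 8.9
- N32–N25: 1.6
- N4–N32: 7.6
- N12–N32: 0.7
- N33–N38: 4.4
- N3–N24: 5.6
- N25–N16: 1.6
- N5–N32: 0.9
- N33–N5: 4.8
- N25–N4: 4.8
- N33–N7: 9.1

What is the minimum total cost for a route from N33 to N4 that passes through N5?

12.1

Best N33 to N5: N33–N5 costing 4.8
Best N5 to N4: N5–N32–N25–N4 costing 7.3
Total via N5: 4.8 + 7.3 = 12.1.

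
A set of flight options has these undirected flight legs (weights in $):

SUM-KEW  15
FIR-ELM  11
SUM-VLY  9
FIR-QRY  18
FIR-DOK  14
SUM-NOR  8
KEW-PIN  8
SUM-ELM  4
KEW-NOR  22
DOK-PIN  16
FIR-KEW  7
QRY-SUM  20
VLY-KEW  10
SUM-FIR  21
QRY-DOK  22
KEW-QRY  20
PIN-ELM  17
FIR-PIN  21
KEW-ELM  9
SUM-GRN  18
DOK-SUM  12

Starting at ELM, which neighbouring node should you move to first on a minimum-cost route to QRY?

Candidate routes:
ELM - SUM - QRY: 4+20 = 24
ELM - FIR - QRY: 11+18 = 29
ELM - KEW - QRY: 9+20 = 29
The minimum is $24 via ELM - SUM - QRY.
So from ELM the first move is to SUM.

SUM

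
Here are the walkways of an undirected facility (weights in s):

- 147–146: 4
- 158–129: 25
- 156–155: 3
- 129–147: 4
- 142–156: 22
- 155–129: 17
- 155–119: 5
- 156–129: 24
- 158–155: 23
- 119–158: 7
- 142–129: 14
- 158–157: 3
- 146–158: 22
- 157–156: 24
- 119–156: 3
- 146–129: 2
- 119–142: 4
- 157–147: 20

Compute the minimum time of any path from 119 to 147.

22 s

Settle nodes by increasing distance from 119:
119: 0
156: 3  (via 119)
142: 4  (via 119)
155: 5  (via 119)
158: 7  (via 119)
157: 10  (via 158)
129: 18  (via 142)
146: 20  (via 129)
147: 22  (via 129)
Shortest route: 119–142–129–147 = 22 s.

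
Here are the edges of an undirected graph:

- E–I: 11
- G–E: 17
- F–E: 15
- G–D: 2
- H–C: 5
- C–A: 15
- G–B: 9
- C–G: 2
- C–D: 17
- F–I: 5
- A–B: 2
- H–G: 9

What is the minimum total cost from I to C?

30

Shortest distances from I:
I: 0
F: 5  (via I)
E: 11  (via I)
G: 28  (via E)
C: 30  (via G)
Shortest route: I → E → G → C = 30.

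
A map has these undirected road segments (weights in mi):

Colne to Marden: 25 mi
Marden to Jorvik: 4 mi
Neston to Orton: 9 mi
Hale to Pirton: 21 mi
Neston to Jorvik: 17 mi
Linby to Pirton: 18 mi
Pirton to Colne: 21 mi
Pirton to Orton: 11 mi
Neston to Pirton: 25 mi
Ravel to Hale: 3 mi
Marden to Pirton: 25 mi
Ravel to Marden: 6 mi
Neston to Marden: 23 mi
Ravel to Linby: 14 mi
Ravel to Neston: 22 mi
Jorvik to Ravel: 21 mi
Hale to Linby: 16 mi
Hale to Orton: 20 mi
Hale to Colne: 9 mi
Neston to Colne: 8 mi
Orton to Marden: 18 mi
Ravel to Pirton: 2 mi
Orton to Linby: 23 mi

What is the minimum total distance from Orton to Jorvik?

Compare a few routes:
Orton–Marden–Jorvik: 18+4 = 22
Orton–Pirton–Ravel–Marden–Jorvik: 11+2+6+4 = 23
Orton–Neston–Jorvik: 9+17 = 26
The minimum is 22 mi via Orton–Marden–Jorvik.

22 mi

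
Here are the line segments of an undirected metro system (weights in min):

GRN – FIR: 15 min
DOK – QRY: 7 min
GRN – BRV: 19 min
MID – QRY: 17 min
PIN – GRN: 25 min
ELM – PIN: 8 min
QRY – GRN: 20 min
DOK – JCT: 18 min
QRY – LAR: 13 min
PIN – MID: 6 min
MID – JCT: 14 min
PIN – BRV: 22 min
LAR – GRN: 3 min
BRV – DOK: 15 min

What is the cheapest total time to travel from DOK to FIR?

38 min

Settle nodes by increasing distance from DOK:
DOK: 0
QRY: 7  (via DOK)
BRV: 15  (via DOK)
JCT: 18  (via DOK)
LAR: 20  (via QRY)
GRN: 23  (via LAR)
MID: 24  (via QRY)
PIN: 30  (via MID)
FIR: 38  (via GRN)
Shortest route: DOK–QRY–LAR–GRN–FIR = 38 min.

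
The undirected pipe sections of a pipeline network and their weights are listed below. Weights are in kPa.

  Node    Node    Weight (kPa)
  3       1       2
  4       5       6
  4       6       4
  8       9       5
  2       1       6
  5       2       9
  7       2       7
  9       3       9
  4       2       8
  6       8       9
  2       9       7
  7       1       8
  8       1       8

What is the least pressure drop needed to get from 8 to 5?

Running Dijkstra from 8:
8: 0
9: 5  (via 8)
1: 8  (via 8)
6: 9  (via 8)
3: 10  (via 1)
2: 12  (via 9)
4: 13  (via 6)
7: 16  (via 1)
5: 19  (via 4)
Shortest route: 8–6–4–5 = 19 kPa.

19 kPa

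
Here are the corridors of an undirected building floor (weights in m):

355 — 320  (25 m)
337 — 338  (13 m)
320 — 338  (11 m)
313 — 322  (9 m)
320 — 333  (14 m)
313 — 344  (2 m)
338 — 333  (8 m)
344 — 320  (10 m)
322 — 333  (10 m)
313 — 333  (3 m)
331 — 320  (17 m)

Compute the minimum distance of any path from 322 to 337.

31 m

Enumerating some paths:
322 → 313 → 344 → 320 → 338 → 337: 9+2+10+11+13 = 45
322 → 313 → 333 → 338 → 337: 9+3+8+13 = 33
322 → 333 → 338 → 337: 10+8+13 = 31
The minimum is 31 m via 322 → 333 → 338 → 337.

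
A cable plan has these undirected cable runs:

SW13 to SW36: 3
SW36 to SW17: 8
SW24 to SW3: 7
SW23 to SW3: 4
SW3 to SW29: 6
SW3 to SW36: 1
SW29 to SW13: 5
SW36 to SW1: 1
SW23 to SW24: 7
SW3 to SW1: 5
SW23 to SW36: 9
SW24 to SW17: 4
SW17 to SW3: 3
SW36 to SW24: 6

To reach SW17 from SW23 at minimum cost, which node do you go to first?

SW3

Compare a few routes:
SW23 → SW3 → SW36 → SW17: 4+1+8 = 13
SW23 → SW3 → SW17: 4+3 = 7
SW23 → SW36 → SW3 → SW17: 9+1+3 = 13
SW23 → SW24 → SW17: 7+4 = 11
The minimum is 7 via SW23 → SW3 → SW17.
So from SW23 the first move is to SW3.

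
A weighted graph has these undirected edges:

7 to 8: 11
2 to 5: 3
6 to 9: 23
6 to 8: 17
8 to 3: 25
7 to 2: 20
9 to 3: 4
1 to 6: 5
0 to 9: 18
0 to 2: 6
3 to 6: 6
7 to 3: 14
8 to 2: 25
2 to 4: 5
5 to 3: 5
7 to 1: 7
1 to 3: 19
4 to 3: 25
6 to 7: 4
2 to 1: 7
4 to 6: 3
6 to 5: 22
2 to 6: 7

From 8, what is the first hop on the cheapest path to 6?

Enumerating some paths:
8–6: 17 = 17
8–7–1–6: 11+7+5 = 23
8–7–6: 11+4 = 15
8–7–3–6: 11+14+6 = 31
The minimum is 15 via 8–7–6.
So from 8 the first move is to 7.

7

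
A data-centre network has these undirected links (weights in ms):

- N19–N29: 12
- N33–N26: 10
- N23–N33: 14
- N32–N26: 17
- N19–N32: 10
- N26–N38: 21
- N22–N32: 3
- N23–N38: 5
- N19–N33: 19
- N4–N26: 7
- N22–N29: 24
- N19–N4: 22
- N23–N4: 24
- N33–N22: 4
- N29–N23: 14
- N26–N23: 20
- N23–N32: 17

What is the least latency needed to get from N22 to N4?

Enumerating some paths:
N22–N32–N26–N4: 3+17+7 = 27
N22–N32–N19–N4: 3+10+22 = 35
N22–N33–N23–N4: 4+14+24 = 42
N22–N33–N26–N4: 4+10+7 = 21
The minimum is 21 ms via N22–N33–N26–N4.

21 ms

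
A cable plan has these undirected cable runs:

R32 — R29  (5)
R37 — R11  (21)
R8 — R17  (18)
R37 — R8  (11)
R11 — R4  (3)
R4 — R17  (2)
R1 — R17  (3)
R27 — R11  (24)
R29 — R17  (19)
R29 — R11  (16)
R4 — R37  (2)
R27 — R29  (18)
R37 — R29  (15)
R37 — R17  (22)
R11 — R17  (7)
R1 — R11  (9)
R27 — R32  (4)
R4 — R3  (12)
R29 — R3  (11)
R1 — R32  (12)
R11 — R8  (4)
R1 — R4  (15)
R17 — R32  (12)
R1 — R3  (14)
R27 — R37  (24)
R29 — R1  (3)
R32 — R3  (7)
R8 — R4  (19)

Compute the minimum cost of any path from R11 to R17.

5

Compare a few routes:
R11–R4–R17: 3+2 = 5
R11–R17: 7 = 7
Cheapest is R11–R4–R17 at 5.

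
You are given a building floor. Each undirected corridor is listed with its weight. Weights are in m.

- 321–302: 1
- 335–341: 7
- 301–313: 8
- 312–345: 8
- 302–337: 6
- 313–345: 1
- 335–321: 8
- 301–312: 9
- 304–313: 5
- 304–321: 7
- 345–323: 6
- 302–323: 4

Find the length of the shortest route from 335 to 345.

19 m

Shortest distances from 335:
335: 0
341: 7  (via 335)
321: 8  (via 335)
302: 9  (via 321)
323: 13  (via 302)
304: 15  (via 321)
337: 15  (via 302)
345: 19  (via 323)
Shortest route: 335 → 321 → 302 → 323 → 345 = 19 m.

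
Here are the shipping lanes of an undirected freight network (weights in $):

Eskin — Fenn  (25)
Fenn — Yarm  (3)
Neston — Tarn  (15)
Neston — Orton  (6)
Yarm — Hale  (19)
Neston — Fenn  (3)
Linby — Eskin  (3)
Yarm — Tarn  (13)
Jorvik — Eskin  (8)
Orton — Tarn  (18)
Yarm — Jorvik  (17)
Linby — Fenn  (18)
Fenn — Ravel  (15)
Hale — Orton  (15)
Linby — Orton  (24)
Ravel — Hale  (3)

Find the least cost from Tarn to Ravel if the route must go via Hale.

$35

Shortest Tarn→Hale: Tarn → Yarm → Hale = 32
Best Hale to Ravel: Hale → Ravel costing 3
Total via Hale: 32 + 3 = $35.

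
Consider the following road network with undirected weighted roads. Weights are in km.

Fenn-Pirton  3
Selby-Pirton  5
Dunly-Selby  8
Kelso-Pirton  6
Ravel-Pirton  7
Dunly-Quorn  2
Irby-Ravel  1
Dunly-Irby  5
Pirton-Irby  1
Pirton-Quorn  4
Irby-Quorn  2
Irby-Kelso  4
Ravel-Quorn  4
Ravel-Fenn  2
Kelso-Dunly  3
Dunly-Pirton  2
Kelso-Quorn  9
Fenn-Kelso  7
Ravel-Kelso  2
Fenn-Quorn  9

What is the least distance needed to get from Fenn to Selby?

8 km

Settle nodes by increasing distance from Fenn:
Fenn: 0
Ravel: 2  (via Fenn)
Irby: 3  (via Ravel)
Pirton: 3  (via Fenn)
Kelso: 4  (via Ravel)
Dunly: 5  (via Pirton)
Quorn: 5  (via Irby)
Selby: 8  (via Pirton)
Shortest route: Fenn → Pirton → Selby = 8 km.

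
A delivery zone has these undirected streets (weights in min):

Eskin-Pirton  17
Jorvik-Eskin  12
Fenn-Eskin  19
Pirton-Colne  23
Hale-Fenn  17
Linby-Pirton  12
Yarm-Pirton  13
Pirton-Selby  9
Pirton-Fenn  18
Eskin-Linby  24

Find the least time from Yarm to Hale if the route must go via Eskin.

Shortest Yarm→Eskin: Yarm–Pirton–Eskin = 30
Best Eskin to Hale: Eskin–Fenn–Hale costing 36
Total via Eskin: 30 + 36 = 66 min.

66 min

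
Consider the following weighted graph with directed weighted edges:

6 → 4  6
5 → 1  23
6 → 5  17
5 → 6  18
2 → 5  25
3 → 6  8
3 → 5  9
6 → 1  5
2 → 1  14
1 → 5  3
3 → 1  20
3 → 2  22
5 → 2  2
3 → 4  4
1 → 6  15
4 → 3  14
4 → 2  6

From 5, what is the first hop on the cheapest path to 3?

Compare a few routes:
5 → 2 → 1 → 6 → 4 → 3: 2+14+15+6+14 = 51
5 → 6 → 4 → 3: 18+6+14 = 38
The minimum is 38 via 5 → 6 → 4 → 3.
So from 5 the first move is to 6.

6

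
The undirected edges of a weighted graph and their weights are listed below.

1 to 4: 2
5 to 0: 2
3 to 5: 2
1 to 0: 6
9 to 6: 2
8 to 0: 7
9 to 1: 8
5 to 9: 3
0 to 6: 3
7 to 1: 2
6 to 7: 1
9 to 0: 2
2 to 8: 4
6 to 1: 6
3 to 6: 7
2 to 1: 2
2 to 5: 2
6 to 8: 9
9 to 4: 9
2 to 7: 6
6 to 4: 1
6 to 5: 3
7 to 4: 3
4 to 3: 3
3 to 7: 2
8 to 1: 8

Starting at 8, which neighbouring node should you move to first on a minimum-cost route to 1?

2

Compare a few routes:
8 → 2 → 1: 4+2 = 6
8 → 1: 8 = 8
The minimum is 6 via 8 → 2 → 1.
So from 8 the first move is to 2.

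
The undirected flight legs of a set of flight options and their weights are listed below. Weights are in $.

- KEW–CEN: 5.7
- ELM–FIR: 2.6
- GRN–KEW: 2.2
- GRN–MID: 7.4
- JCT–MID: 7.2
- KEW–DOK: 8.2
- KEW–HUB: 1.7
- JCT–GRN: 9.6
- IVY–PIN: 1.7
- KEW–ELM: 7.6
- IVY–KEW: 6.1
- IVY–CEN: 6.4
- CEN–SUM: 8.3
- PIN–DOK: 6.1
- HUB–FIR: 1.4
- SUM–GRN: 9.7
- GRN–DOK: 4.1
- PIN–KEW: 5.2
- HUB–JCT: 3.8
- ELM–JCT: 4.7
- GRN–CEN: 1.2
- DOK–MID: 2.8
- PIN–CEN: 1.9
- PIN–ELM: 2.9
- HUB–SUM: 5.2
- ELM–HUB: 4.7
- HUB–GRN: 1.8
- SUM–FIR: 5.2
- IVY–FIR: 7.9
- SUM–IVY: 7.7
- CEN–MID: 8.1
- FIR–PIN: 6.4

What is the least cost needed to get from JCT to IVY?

Shortest distances from JCT:
JCT: 0
HUB: 3.8  (via JCT)
ELM: 4.7  (via JCT)
FIR: 5.2  (via HUB)
KEW: 5.5  (via HUB)
GRN: 5.6  (via HUB)
CEN: 6.8  (via GRN)
MID: 7.2  (via JCT)
PIN: 7.6  (via ELM)
SUM: 9  (via HUB)
IVY: 9.3  (via PIN)
Shortest route: JCT → ELM → PIN → IVY = $9.3.

$9.3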